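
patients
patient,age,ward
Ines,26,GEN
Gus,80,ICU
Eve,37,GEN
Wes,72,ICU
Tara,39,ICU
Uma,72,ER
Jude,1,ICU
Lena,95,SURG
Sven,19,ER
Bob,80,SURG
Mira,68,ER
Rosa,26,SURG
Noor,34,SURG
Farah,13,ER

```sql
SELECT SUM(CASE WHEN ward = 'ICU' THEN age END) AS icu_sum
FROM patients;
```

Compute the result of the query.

patient=Ines: ✗
patient=Gus: ✓ → 80
patient=Eve: ✗
patient=Wes: ✓ → 72
patient=Tara: ✓ → 39
patient=Uma: ✗
patient=Jude: ✓ → 1
patient=Lena: ✗
patient=Sven: ✗
patient=Bob: ✗
patient=Mira: ✗
patient=Rosa: ✗
patient=Noor: ✗
patient=Farah: ✗
icu_sum = 80 + 72 + 39 + 1 = 192

192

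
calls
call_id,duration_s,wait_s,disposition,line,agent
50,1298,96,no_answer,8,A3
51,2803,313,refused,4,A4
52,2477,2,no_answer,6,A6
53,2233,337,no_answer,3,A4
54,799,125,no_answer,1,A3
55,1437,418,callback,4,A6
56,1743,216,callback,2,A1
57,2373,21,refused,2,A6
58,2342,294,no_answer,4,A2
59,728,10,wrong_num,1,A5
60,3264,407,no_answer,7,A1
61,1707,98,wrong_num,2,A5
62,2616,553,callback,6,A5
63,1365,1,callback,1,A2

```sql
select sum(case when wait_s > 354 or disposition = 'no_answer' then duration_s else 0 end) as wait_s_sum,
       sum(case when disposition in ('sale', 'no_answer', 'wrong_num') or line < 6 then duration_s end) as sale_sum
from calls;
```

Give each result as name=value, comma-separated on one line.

wait_s_sum=16466, sale_sum=24569

[wait_s_sum: wait_s > 354 or disposition = 'no_answer']
call_id=50: ✓ → 1298
call_id=51: ✗
call_id=52: ✓ → 2477
call_id=53: ✓ → 2233
call_id=54: ✓ → 799
call_id=55: ✓ → 1437
call_id=56: ✗
call_id=57: ✗
call_id=58: ✓ → 2342
call_id=59: ✗
call_id=60: ✓ → 3264
call_id=61: ✗
call_id=62: ✓ → 2616
call_id=63: ✗
wait_s_sum = 1298 + 2477 + 2233 + 799 + 1437 + 2342 + 3264 + 2616 = 16466
—
[sale_sum: disposition in ('sale', 'no_answer', 'wrong_num') or line < 6]
call_id=50: ✓ → 1298
call_id=51: ✓ → 2803
call_id=52: ✓ → 2477
call_id=53: ✓ → 2233
call_id=54: ✓ → 799
call_id=55: ✓ → 1437
call_id=56: ✓ → 1743
call_id=57: ✓ → 2373
call_id=58: ✓ → 2342
call_id=59: ✓ → 728
call_id=60: ✓ → 3264
call_id=61: ✓ → 1707
call_id=62: ✗
call_id=63: ✓ → 1365
sale_sum = 1298 + 2803 + 2477 + 2233 + 799 + 1437 + 1743 + 2373 + 2342 + 728 + 3264 + 1707 + 1365 = 24569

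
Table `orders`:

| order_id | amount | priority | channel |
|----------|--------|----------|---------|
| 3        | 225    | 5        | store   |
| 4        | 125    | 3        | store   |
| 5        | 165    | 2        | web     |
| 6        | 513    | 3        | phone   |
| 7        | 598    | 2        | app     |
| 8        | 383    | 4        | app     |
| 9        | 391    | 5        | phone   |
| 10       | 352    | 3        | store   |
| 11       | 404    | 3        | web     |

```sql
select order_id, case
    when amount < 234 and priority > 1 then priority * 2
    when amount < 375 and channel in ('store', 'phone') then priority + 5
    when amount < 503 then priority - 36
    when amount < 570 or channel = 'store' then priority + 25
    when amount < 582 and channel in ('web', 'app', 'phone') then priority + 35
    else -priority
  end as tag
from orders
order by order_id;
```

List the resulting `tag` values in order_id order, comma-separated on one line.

10, 6, 4, 28, -2, -32, -31, 8, -33

order_id=3: amount < 234 and priority > 1 → 10
order_id=4: amount < 234 and priority > 1 → 6
order_id=5: amount < 234 and priority > 1 → 4
order_id=6: amount < 570 or channel = 'store' → 28
order_id=7: ELSE → -2
order_id=8: amount < 503 → -32
order_id=9: amount < 503 → -31
order_id=10: amount < 375 and channel in ('store', 'phone') → 8
order_id=11: amount < 503 → -33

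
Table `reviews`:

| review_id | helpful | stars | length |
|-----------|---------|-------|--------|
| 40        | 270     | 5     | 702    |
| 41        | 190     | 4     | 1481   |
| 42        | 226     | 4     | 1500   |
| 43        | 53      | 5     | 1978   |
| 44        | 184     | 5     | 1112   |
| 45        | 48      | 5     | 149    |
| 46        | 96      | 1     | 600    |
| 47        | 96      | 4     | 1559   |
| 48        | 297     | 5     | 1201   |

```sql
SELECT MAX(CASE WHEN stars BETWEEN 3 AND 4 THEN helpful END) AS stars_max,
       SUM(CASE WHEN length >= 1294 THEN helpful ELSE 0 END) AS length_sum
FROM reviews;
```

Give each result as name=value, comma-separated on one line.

stars_max=226, length_sum=565

[stars_max: stars BETWEEN 3 AND 4]
review_id=40: ✗
review_id=41: ✓ → 190
review_id=42: ✓ → 226
review_id=43: ✗
review_id=44: ✗
review_id=45: ✗
review_id=46: ✗
review_id=47: ✓ → 96
review_id=48: ✗
stars_max = MAX(190, 226, 96) = 226
—
[length_sum: length >= 1294]
review_id=40: ✗
review_id=41: ✓ → 190
review_id=42: ✓ → 226
review_id=43: ✓ → 53
review_id=44: ✗
review_id=45: ✗
review_id=46: ✗
review_id=47: ✓ → 96
review_id=48: ✗
length_sum = 190 + 226 + 53 + 96 = 565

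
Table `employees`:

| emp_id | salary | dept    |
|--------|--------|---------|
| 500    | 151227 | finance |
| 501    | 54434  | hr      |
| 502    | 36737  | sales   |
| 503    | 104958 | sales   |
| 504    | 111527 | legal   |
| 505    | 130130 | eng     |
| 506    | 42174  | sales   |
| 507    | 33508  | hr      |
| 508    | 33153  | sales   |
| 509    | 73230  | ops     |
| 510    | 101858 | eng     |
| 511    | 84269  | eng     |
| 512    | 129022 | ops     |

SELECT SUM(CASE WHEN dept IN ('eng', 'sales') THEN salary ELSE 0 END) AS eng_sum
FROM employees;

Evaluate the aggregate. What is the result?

emp_id=500: ✗
emp_id=501: ✗
emp_id=502: ✓ → 36737
emp_id=503: ✓ → 104958
emp_id=504: ✗
emp_id=505: ✓ → 130130
emp_id=506: ✓ → 42174
emp_id=507: ✗
emp_id=508: ✓ → 33153
emp_id=509: ✗
emp_id=510: ✓ → 101858
emp_id=511: ✓ → 84269
emp_id=512: ✗
eng_sum = 36737 + 104958 + 130130 + 42174 + 33153 + 101858 + 84269 = 533279

533279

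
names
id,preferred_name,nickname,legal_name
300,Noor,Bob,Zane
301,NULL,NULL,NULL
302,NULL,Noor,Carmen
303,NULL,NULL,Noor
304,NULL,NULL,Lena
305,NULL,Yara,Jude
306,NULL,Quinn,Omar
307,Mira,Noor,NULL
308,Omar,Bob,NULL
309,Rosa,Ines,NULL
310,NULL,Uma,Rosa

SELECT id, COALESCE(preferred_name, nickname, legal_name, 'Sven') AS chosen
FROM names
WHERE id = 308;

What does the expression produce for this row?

Omar

id = 308: preferred_name=Omar, nickname=Bob, legal_name=NULL.
preferred_name=Omar → Omar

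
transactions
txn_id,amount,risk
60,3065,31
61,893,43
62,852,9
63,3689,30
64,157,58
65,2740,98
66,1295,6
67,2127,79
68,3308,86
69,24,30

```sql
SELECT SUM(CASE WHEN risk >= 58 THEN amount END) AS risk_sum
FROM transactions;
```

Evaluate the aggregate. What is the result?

8332

txn_id=60: ✗
txn_id=61: ✗
txn_id=62: ✗
txn_id=63: ✗
txn_id=64: ✓ → 157
txn_id=65: ✓ → 2740
txn_id=66: ✗
txn_id=67: ✓ → 2127
txn_id=68: ✓ → 3308
txn_id=69: ✗
risk_sum = 157 + 2740 + 2127 + 3308 = 8332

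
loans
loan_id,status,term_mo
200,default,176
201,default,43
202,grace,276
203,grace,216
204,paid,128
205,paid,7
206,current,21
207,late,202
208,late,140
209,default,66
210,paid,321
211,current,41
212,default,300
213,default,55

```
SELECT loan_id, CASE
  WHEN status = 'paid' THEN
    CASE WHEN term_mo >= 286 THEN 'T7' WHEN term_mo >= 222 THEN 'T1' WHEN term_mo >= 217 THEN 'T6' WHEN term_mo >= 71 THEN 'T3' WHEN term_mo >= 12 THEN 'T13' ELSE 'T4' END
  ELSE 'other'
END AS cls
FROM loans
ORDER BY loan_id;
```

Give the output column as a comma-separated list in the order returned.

other, other, other, other, T3, T4, other, other, other, other, T7, other, other, other

loan_id=200: status='default' → outer ELSE → other
loan_id=201: status='default' → outer ELSE → other
loan_id=202: status='grace' → outer ELSE → other
loan_id=203: status='grace' → outer ELSE → other
loan_id=204: status='paid' → inner[term_mo >= 71] → T3
loan_id=205: status='paid' → inner[ELSE] → T4
loan_id=206: status='current' → outer ELSE → other
loan_id=207: status='late' → outer ELSE → other
loan_id=208: status='late' → outer ELSE → other
loan_id=209: status='default' → outer ELSE → other
loan_id=210: status='paid' → inner[term_mo >= 286] → T7
loan_id=211: status='current' → outer ELSE → other
loan_id=212: status='default' → outer ELSE → other
loan_id=213: status='default' → outer ELSE → other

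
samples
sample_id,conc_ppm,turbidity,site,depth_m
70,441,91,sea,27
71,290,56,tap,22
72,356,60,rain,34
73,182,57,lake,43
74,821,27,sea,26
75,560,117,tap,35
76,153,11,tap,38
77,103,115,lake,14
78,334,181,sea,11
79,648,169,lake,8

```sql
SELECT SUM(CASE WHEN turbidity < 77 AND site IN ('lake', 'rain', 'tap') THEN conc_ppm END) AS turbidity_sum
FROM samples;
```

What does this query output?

sample_id=70: ✗
sample_id=71: ✓ → 290
sample_id=72: ✓ → 356
sample_id=73: ✓ → 182
sample_id=74: ✗
sample_id=75: ✗
sample_id=76: ✓ → 153
sample_id=77: ✗
sample_id=78: ✗
sample_id=79: ✗
turbidity_sum = 290 + 356 + 182 + 153 = 981

981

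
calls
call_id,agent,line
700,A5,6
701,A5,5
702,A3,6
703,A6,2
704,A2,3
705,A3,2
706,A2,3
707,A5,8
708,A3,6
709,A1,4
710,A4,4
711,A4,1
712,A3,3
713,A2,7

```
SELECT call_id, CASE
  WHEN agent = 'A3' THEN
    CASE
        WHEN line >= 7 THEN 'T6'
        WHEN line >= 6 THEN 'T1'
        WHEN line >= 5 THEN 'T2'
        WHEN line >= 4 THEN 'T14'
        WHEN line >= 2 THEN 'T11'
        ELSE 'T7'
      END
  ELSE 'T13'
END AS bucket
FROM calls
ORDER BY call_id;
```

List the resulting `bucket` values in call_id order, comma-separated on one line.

T13, T13, T1, T13, T13, T11, T13, T13, T1, T13, T13, T13, T11, T13

call_id=700: agent='A5' → outer ELSE → T13
call_id=701: agent='A5' → outer ELSE → T13
call_id=702: agent='A3' → inner[line >= 6] → T1
call_id=703: agent='A6' → outer ELSE → T13
call_id=704: agent='A2' → outer ELSE → T13
call_id=705: agent='A3' → inner[line >= 2] → T11
call_id=706: agent='A2' → outer ELSE → T13
call_id=707: agent='A5' → outer ELSE → T13
call_id=708: agent='A3' → inner[line >= 6] → T1
call_id=709: agent='A1' → outer ELSE → T13
call_id=710: agent='A4' → outer ELSE → T13
call_id=711: agent='A4' → outer ELSE → T13
call_id=712: agent='A3' → inner[line >= 2] → T11
call_id=713: agent='A2' → outer ELSE → T13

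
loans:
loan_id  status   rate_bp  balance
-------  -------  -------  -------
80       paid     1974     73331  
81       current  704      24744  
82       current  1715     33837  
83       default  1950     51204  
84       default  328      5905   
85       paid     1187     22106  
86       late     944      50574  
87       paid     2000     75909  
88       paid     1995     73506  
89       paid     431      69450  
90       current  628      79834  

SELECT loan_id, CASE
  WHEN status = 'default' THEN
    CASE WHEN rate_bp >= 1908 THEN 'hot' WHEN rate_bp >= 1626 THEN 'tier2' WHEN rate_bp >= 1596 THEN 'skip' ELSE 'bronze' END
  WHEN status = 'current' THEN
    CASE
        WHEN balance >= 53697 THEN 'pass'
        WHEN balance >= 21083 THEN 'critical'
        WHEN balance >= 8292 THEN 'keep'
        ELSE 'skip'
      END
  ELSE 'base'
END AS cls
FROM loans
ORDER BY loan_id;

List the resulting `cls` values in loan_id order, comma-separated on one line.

base, critical, critical, hot, bronze, base, base, base, base, base, pass

loan_id=80: status='paid' → outer ELSE → base
loan_id=81: status='current' → inner[balance >= 21083] → critical
loan_id=82: status='current' → inner[balance >= 21083] → critical
loan_id=83: status='default' → inner[rate_bp >= 1908] → hot
loan_id=84: status='default' → inner[ELSE] → bronze
loan_id=85: status='paid' → outer ELSE → base
loan_id=86: status='late' → outer ELSE → base
loan_id=87: status='paid' → outer ELSE → base
loan_id=88: status='paid' → outer ELSE → base
loan_id=89: status='paid' → outer ELSE → base
loan_id=90: status='current' → inner[balance >= 53697] → pass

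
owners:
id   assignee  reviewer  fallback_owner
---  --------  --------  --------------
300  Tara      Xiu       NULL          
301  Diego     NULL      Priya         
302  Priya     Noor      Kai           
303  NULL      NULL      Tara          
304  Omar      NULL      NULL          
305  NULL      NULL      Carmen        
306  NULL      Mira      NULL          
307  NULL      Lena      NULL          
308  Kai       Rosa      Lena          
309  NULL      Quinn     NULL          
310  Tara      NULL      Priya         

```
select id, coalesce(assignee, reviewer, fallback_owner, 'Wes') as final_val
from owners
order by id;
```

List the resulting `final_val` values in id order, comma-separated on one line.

Tara, Diego, Priya, Tara, Omar, Carmen, Mira, Lena, Kai, Quinn, Tara

id=300: assignee=Tara → Tara
id=301: assignee=Diego → Diego
id=302: assignee=Priya → Priya
id=303: assignee=NULL, reviewer=NULL, fallback_owner=Tara → Tara
id=304: assignee=Omar → Omar
id=305: assignee=NULL, reviewer=NULL, fallback_owner=Carmen → Carmen
id=306: assignee=NULL, reviewer=Mira → Mira
id=307: assignee=NULL, reviewer=Lena → Lena
id=308: assignee=Kai → Kai
id=309: assignee=NULL, reviewer=Quinn → Quinn
id=310: assignee=Tara → Tara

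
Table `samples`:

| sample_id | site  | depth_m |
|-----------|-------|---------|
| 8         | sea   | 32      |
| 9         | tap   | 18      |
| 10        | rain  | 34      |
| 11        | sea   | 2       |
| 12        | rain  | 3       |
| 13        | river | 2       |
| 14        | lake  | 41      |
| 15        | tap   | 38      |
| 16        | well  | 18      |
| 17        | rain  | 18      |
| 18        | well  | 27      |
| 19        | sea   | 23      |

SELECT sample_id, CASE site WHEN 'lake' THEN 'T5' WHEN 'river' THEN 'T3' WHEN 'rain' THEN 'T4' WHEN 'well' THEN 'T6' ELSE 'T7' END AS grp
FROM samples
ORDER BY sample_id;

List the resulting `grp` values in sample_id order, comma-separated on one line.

sample_id=8: ELSE → T7
sample_id=9: ELSE → T7
sample_id=10: site='rain' → T4
sample_id=11: ELSE → T7
sample_id=12: site='rain' → T4
sample_id=13: site='river' → T3
sample_id=14: site='lake' → T5
sample_id=15: ELSE → T7
sample_id=16: site='well' → T6
sample_id=17: site='rain' → T4
sample_id=18: site='well' → T6
sample_id=19: ELSE → T7

T7, T7, T4, T7, T4, T3, T5, T7, T6, T4, T6, T7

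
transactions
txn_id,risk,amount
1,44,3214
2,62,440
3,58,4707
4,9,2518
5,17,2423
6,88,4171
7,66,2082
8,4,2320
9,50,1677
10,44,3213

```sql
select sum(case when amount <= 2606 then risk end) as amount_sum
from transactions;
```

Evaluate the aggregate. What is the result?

txn_id=1: ✗
txn_id=2: ✓ → 62
txn_id=3: ✗
txn_id=4: ✓ → 9
txn_id=5: ✓ → 17
txn_id=6: ✗
txn_id=7: ✓ → 66
txn_id=8: ✓ → 4
txn_id=9: ✓ → 50
txn_id=10: ✗
amount_sum = 62 + 9 + 17 + 66 + 4 + 50 = 208

208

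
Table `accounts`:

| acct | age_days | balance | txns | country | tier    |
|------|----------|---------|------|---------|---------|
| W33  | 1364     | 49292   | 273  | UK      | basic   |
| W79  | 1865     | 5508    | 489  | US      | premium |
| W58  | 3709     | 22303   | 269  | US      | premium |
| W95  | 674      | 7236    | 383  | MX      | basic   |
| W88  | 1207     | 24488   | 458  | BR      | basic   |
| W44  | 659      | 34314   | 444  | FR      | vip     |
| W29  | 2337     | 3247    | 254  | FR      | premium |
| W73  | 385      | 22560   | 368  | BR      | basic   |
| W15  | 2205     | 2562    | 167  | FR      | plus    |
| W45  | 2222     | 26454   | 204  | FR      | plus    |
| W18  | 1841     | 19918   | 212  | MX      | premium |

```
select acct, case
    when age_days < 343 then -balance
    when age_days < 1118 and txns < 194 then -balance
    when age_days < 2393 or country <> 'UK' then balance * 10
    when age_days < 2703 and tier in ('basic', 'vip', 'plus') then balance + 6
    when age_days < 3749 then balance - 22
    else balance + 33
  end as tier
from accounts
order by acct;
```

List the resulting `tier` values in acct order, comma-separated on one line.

25620, 199180, 32470, 492920, 343140, 264540, 223030, 225600, 55080, 244880, 72360

acct=W15: age_days < 2393 or country <> 'UK' → 25620
acct=W18: age_days < 2393 or country <> 'UK' → 199180
acct=W29: age_days < 2393 or country <> 'UK' → 32470
acct=W33: age_days < 2393 or country <> 'UK' → 492920
acct=W44: age_days < 2393 or country <> 'UK' → 343140
acct=W45: age_days < 2393 or country <> 'UK' → 264540
acct=W58: age_days < 2393 or country <> 'UK' → 223030
acct=W73: age_days < 2393 or country <> 'UK' → 225600
acct=W79: age_days < 2393 or country <> 'UK' → 55080
acct=W88: age_days < 2393 or country <> 'UK' → 244880
acct=W95: age_days < 2393 or country <> 'UK' → 72360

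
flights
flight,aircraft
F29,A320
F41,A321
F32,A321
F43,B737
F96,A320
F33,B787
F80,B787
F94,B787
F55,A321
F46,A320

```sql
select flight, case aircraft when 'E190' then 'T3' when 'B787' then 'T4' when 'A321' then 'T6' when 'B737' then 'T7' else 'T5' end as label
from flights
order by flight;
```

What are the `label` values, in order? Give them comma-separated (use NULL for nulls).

flight=F29: ELSE → T5
flight=F32: aircraft='A321' → T6
flight=F33: aircraft='B787' → T4
flight=F41: aircraft='A321' → T6
flight=F43: aircraft='B737' → T7
flight=F46: ELSE → T5
flight=F55: aircraft='A321' → T6
flight=F80: aircraft='B787' → T4
flight=F94: aircraft='B787' → T4
flight=F96: ELSE → T5

T5, T6, T4, T6, T7, T5, T6, T4, T4, T5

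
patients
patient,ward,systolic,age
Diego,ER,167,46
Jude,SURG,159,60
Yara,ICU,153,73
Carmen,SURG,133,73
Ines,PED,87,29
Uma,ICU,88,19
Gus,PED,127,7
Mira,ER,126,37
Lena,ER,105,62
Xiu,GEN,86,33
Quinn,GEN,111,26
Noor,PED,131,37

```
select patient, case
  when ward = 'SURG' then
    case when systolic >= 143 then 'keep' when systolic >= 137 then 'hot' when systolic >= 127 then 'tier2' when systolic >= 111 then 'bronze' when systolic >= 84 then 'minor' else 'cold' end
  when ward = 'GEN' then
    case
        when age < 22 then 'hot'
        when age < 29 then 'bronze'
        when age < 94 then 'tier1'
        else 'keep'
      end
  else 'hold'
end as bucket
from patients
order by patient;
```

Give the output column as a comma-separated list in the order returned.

tier2, hold, hold, hold, keep, hold, hold, hold, bronze, hold, tier1, hold

patient=Carmen: ward='SURG' → inner[systolic >= 127] → tier2
patient=Diego: ward='ER' → outer ELSE → hold
patient=Gus: ward='PED' → outer ELSE → hold
patient=Ines: ward='PED' → outer ELSE → hold
patient=Jude: ward='SURG' → inner[systolic >= 143] → keep
patient=Lena: ward='ER' → outer ELSE → hold
patient=Mira: ward='ER' → outer ELSE → hold
patient=Noor: ward='PED' → outer ELSE → hold
patient=Quinn: ward='GEN' → inner[age < 29] → bronze
patient=Uma: ward='ICU' → outer ELSE → hold
patient=Xiu: ward='GEN' → inner[age < 94] → tier1
patient=Yara: ward='ICU' → outer ELSE → hold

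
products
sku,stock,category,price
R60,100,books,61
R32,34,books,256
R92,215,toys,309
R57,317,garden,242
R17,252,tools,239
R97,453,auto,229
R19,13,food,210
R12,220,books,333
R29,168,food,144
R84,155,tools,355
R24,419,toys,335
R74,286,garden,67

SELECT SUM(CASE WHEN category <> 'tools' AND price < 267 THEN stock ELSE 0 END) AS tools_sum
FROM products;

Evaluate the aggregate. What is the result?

1371

sku=R60: ✓ → 100
sku=R32: ✓ → 34
sku=R92: ✗
sku=R57: ✓ → 317
sku=R17: ✗
sku=R97: ✓ → 453
sku=R19: ✓ → 13
sku=R12: ✗
sku=R29: ✓ → 168
sku=R84: ✗
sku=R24: ✗
sku=R74: ✓ → 286
tools_sum = 100 + 34 + 317 + 453 + 13 + 168 + 286 = 1371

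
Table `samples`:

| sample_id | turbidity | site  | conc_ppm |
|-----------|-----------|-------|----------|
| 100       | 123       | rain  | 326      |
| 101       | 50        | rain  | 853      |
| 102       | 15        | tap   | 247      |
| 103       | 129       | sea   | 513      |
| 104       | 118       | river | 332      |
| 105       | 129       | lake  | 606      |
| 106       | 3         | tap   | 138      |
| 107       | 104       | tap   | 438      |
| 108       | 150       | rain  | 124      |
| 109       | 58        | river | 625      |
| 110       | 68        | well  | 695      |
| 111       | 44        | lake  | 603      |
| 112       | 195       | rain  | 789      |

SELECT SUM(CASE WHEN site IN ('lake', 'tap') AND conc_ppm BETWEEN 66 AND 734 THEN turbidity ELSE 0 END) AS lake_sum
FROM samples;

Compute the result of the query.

295

sample_id=100: ✗
sample_id=101: ✗
sample_id=102: ✓ → 15
sample_id=103: ✗
sample_id=104: ✗
sample_id=105: ✓ → 129
sample_id=106: ✓ → 3
sample_id=107: ✓ → 104
sample_id=108: ✗
sample_id=109: ✗
sample_id=110: ✗
sample_id=111: ✓ → 44
sample_id=112: ✗
lake_sum = 15 + 129 + 3 + 104 + 44 = 295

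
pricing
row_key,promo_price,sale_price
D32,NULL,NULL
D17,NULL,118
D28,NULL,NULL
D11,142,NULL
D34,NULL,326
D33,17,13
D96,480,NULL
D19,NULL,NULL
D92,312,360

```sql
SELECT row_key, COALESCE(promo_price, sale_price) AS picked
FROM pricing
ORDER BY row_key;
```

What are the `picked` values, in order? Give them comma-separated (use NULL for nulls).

142, 118, NULL, NULL, NULL, 17, 326, 312, 480

row_key=D11: promo_price=142 → 142
row_key=D17: promo_price=NULL, sale_price=118 → 118
row_key=D19: promo_price=NULL, sale_price=NULL (all NULL) → NULL
row_key=D28: promo_price=NULL, sale_price=NULL (all NULL) → NULL
row_key=D32: promo_price=NULL, sale_price=NULL (all NULL) → NULL
row_key=D33: promo_price=17 → 17
row_key=D34: promo_price=NULL, sale_price=326 → 326
row_key=D92: promo_price=312 → 312
row_key=D96: promo_price=480 → 480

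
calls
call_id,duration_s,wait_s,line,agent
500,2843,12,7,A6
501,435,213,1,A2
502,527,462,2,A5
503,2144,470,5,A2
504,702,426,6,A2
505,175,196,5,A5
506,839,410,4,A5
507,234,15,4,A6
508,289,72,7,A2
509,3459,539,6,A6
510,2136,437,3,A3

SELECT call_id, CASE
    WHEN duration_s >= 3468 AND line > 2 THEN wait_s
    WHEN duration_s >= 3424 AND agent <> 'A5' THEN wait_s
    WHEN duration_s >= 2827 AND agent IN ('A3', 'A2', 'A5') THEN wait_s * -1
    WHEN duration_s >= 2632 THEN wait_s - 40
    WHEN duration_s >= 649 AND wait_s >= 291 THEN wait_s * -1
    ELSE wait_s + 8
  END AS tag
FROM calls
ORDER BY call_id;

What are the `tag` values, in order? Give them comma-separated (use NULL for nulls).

call_id=500: duration_s >= 2632 → -28
call_id=501: ELSE → 221
call_id=502: ELSE → 470
call_id=503: duration_s >= 649 AND wait_s >= 291 → -470
call_id=504: duration_s >= 649 AND wait_s >= 291 → -426
call_id=505: ELSE → 204
call_id=506: duration_s >= 649 AND wait_s >= 291 → -410
call_id=507: ELSE → 23
call_id=508: ELSE → 80
call_id=509: duration_s >= 3424 AND agent <> 'A5' → 539
call_id=510: duration_s >= 649 AND wait_s >= 291 → -437

-28, 221, 470, -470, -426, 204, -410, 23, 80, 539, -437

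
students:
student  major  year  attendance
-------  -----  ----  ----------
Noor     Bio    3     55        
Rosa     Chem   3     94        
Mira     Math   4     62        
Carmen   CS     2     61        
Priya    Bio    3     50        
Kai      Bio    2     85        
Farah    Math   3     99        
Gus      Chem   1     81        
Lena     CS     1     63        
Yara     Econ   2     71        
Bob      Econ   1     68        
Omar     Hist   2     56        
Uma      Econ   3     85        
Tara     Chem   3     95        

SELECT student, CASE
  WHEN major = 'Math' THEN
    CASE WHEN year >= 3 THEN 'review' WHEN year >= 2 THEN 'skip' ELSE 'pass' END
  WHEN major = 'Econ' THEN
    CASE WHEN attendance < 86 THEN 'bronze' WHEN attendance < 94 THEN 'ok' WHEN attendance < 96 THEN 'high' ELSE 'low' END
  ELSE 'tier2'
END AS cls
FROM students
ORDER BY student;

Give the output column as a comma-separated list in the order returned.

bronze, tier2, review, tier2, tier2, tier2, review, tier2, tier2, tier2, tier2, tier2, bronze, bronze

student=Bob: major='Econ' → inner[attendance < 86] → bronze
student=Carmen: major='CS' → outer ELSE → tier2
student=Farah: major='Math' → inner[year >= 3] → review
student=Gus: major='Chem' → outer ELSE → tier2
student=Kai: major='Bio' → outer ELSE → tier2
student=Lena: major='CS' → outer ELSE → tier2
student=Mira: major='Math' → inner[year >= 3] → review
student=Noor: major='Bio' → outer ELSE → tier2
student=Omar: major='Hist' → outer ELSE → tier2
student=Priya: major='Bio' → outer ELSE → tier2
student=Rosa: major='Chem' → outer ELSE → tier2
student=Tara: major='Chem' → outer ELSE → tier2
student=Uma: major='Econ' → inner[attendance < 86] → bronze
student=Yara: major='Econ' → inner[attendance < 86] → bronze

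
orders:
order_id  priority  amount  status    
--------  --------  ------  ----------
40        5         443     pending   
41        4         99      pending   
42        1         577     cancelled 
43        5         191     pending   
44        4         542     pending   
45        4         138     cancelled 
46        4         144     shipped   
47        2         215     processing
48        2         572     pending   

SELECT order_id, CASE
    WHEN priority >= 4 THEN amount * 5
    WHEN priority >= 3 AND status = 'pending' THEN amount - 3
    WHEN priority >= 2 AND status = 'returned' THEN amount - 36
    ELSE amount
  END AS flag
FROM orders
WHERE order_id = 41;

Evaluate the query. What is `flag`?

495

order_id = 41: priority=4, amount=99, status=pending.
priority >= 4 → true → 495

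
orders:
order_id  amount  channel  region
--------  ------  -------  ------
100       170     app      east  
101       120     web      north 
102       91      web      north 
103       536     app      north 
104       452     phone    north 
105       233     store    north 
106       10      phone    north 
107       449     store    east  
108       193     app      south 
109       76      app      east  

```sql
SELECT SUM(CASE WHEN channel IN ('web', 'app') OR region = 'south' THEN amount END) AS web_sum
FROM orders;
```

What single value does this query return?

order_id=100: ✓ → 170
order_id=101: ✓ → 120
order_id=102: ✓ → 91
order_id=103: ✓ → 536
order_id=104: ✗
order_id=105: ✗
order_id=106: ✗
order_id=107: ✗
order_id=108: ✓ → 193
order_id=109: ✓ → 76
web_sum = 170 + 120 + 91 + 536 + 193 + 76 = 1186

1186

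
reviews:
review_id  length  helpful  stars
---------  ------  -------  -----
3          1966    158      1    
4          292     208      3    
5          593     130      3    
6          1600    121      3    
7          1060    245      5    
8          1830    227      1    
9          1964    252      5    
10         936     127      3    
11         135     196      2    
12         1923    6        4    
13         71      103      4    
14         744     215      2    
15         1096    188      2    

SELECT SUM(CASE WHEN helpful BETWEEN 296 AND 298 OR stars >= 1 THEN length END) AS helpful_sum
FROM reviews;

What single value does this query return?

review_id=3: ✓ → 1966
review_id=4: ✓ → 292
review_id=5: ✓ → 593
review_id=6: ✓ → 1600
review_id=7: ✓ → 1060
review_id=8: ✓ → 1830
review_id=9: ✓ → 1964
review_id=10: ✓ → 936
review_id=11: ✓ → 135
review_id=12: ✓ → 1923
review_id=13: ✓ → 71
review_id=14: ✓ → 744
review_id=15: ✓ → 1096
helpful_sum = 1966 + 292 + 593 + 1600 + 1060 + 1830 + 1964 + 936 + 135 + 1923 + 71 + 744 + 1096 = 14210

14210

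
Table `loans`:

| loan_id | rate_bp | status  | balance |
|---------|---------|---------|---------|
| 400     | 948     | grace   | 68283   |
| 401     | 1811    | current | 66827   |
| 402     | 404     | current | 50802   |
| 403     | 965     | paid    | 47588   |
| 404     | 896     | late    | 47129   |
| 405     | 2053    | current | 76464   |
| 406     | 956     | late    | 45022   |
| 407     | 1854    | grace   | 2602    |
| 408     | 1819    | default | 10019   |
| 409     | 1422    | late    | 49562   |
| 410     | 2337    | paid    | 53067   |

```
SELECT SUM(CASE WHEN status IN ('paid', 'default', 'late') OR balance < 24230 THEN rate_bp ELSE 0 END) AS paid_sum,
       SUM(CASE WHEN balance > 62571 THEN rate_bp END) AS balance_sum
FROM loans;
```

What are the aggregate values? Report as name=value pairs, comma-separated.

[paid_sum: status IN ('paid', 'default', 'late') OR balance < 24230]
loan_id=400: ✗
loan_id=401: ✗
loan_id=402: ✗
loan_id=403: ✓ → 965
loan_id=404: ✓ → 896
loan_id=405: ✗
loan_id=406: ✓ → 956
loan_id=407: ✓ → 1854
loan_id=408: ✓ → 1819
loan_id=409: ✓ → 1422
loan_id=410: ✓ → 2337
paid_sum = 965 + 896 + 956 + 1854 + 1819 + 1422 + 2337 = 10249
—
[balance_sum: balance > 62571]
loan_id=400: ✓ → 948
loan_id=401: ✓ → 1811
loan_id=402: ✗
loan_id=403: ✗
loan_id=404: ✗
loan_id=405: ✓ → 2053
loan_id=406: ✗
loan_id=407: ✗
loan_id=408: ✗
loan_id=409: ✗
loan_id=410: ✗
balance_sum = 948 + 1811 + 2053 = 4812

paid_sum=10249, balance_sum=4812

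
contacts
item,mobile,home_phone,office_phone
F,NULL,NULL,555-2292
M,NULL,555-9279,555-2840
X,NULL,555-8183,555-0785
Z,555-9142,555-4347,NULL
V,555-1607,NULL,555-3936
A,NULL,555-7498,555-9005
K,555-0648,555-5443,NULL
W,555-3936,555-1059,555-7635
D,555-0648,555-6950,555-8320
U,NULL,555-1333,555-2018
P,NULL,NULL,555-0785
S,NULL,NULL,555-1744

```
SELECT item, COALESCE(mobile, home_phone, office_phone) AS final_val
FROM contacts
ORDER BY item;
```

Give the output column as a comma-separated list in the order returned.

555-7498, 555-0648, 555-2292, 555-0648, 555-9279, 555-0785, 555-1744, 555-1333, 555-1607, 555-3936, 555-8183, 555-9142

item=A: mobile=NULL, home_phone=555-7498 → 555-7498
item=D: mobile=555-0648 → 555-0648
item=F: mobile=NULL, home_phone=NULL, office_phone=555-2292 → 555-2292
item=K: mobile=555-0648 → 555-0648
item=M: mobile=NULL, home_phone=555-9279 → 555-9279
item=P: mobile=NULL, home_phone=NULL, office_phone=555-0785 → 555-0785
item=S: mobile=NULL, home_phone=NULL, office_phone=555-1744 → 555-1744
item=U: mobile=NULL, home_phone=555-1333 → 555-1333
item=V: mobile=555-1607 → 555-1607
item=W: mobile=555-3936 → 555-3936
item=X: mobile=NULL, home_phone=555-8183 → 555-8183
item=Z: mobile=555-9142 → 555-9142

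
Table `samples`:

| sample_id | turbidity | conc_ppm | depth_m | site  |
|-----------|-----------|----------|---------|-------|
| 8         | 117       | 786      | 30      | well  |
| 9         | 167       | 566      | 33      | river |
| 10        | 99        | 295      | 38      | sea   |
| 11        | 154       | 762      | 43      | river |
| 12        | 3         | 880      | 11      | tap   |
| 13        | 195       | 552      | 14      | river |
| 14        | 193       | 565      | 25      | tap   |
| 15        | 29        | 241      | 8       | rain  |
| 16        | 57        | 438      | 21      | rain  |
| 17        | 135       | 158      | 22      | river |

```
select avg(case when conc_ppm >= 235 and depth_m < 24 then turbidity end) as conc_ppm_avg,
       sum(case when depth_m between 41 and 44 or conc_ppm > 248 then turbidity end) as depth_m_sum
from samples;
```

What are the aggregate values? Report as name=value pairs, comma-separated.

[conc_ppm_avg: conc_ppm >= 235 and depth_m < 24]
sample_id=8: ✗
sample_id=9: ✗
sample_id=10: ✗
sample_id=11: ✗
sample_id=12: ✓ → 3
sample_id=13: ✓ → 195
sample_id=14: ✗
sample_id=15: ✓ → 29
sample_id=16: ✓ → 57
sample_id=17: ✗
conc_ppm_avg = (3 + 195 + 29 + 57) / 4 = 71
—
[depth_m_sum: depth_m between 41 and 44 or conc_ppm > 248]
sample_id=8: ✓ → 117
sample_id=9: ✓ → 167
sample_id=10: ✓ → 99
sample_id=11: ✓ → 154
sample_id=12: ✓ → 3
sample_id=13: ✓ → 195
sample_id=14: ✓ → 193
sample_id=15: ✗
sample_id=16: ✓ → 57
sample_id=17: ✗
depth_m_sum = 117 + 167 + 99 + 154 + 3 + 195 + 193 + 57 = 985

conc_ppm_avg=71, depth_m_sum=985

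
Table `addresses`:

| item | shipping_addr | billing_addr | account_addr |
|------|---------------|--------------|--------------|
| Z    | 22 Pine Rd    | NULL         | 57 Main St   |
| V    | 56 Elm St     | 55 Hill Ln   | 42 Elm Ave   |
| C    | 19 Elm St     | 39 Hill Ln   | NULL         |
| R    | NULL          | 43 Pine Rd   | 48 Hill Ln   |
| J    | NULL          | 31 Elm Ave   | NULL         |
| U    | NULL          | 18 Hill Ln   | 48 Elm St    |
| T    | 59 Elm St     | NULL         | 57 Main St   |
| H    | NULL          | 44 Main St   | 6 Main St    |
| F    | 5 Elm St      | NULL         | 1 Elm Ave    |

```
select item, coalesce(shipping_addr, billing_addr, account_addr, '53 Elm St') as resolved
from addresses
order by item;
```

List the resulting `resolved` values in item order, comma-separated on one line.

19 Elm St, 5 Elm St, 44 Main St, 31 Elm Ave, 43 Pine Rd, 59 Elm St, 18 Hill Ln, 56 Elm St, 22 Pine Rd

item=C: shipping_addr=19 Elm St → 19 Elm St
item=F: shipping_addr=5 Elm St → 5 Elm St
item=H: shipping_addr=NULL, billing_addr=44 Main St → 44 Main St
item=J: shipping_addr=NULL, billing_addr=31 Elm Ave → 31 Elm Ave
item=R: shipping_addr=NULL, billing_addr=43 Pine Rd → 43 Pine Rd
item=T: shipping_addr=59 Elm St → 59 Elm St
item=U: shipping_addr=NULL, billing_addr=18 Hill Ln → 18 Hill Ln
item=V: shipping_addr=56 Elm St → 56 Elm St
item=Z: shipping_addr=22 Pine Rd → 22 Pine Rd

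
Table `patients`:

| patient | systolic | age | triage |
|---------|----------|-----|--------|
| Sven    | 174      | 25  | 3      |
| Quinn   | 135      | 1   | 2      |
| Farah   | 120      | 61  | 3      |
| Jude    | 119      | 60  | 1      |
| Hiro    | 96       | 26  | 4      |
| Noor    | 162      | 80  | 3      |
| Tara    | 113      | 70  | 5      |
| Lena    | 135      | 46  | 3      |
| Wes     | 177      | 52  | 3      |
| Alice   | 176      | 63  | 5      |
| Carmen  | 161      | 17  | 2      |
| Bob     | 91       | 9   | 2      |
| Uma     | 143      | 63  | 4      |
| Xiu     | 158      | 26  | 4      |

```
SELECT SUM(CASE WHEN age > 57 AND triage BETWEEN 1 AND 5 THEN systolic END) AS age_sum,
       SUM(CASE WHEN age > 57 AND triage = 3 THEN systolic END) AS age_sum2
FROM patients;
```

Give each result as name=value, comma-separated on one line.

[age_sum: age > 57 AND triage BETWEEN 1 AND 5]
patient=Sven: ✗
patient=Quinn: ✗
patient=Farah: ✓ → 120
patient=Jude: ✓ → 119
patient=Hiro: ✗
patient=Noor: ✓ → 162
patient=Tara: ✓ → 113
patient=Lena: ✗
patient=Wes: ✗
patient=Alice: ✓ → 176
patient=Carmen: ✗
patient=Bob: ✗
patient=Uma: ✓ → 143
patient=Xiu: ✗
age_sum = 120 + 119 + 162 + 113 + 176 + 143 = 833
—
[age_sum2: age > 57 AND triage = 3]
patient=Sven: ✗
patient=Quinn: ✗
patient=Farah: ✓ → 120
patient=Jude: ✗
patient=Hiro: ✗
patient=Noor: ✓ → 162
patient=Tara: ✗
patient=Lena: ✗
patient=Wes: ✗
patient=Alice: ✗
patient=Carmen: ✗
patient=Bob: ✗
patient=Uma: ✗
patient=Xiu: ✗
age_sum2 = 120 + 162 = 282

age_sum=833, age_sum2=282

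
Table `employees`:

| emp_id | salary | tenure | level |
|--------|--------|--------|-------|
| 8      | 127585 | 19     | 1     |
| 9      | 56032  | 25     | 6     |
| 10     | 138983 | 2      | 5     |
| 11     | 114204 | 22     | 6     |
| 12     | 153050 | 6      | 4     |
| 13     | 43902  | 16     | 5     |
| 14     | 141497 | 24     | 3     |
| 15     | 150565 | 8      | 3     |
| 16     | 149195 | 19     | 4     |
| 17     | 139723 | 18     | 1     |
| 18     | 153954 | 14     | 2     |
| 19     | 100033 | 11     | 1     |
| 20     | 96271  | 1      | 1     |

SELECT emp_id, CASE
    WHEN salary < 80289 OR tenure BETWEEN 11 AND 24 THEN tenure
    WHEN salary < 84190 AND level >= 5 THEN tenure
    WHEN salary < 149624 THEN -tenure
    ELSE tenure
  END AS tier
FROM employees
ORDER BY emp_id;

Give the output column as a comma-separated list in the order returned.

19, 25, -2, 22, 6, 16, 24, 8, 19, 18, 14, 11, -1

emp_id=8: salary < 80289 OR tenure BETWEEN 11 AND 24 → 19
emp_id=9: salary < 80289 OR tenure BETWEEN 11 AND 24 → 25
emp_id=10: salary < 149624 → -2
emp_id=11: salary < 80289 OR tenure BETWEEN 11 AND 24 → 22
emp_id=12: ELSE → 6
emp_id=13: salary < 80289 OR tenure BETWEEN 11 AND 24 → 16
emp_id=14: salary < 80289 OR tenure BETWEEN 11 AND 24 → 24
emp_id=15: ELSE → 8
emp_id=16: salary < 80289 OR tenure BETWEEN 11 AND 24 → 19
emp_id=17: salary < 80289 OR tenure BETWEEN 11 AND 24 → 18
emp_id=18: salary < 80289 OR tenure BETWEEN 11 AND 24 → 14
emp_id=19: salary < 80289 OR tenure BETWEEN 11 AND 24 → 11
emp_id=20: salary < 149624 → -1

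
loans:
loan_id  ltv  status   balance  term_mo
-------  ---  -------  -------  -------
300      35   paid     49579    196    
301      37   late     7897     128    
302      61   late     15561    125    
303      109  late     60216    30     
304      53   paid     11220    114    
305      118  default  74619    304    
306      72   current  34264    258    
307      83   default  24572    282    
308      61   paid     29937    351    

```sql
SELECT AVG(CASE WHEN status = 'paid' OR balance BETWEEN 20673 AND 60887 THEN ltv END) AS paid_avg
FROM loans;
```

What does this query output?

68.8333333333

loan_id=300: ✓ → 35
loan_id=301: ✗
loan_id=302: ✗
loan_id=303: ✓ → 109
loan_id=304: ✓ → 53
loan_id=305: ✗
loan_id=306: ✓ → 72
loan_id=307: ✓ → 83
loan_id=308: ✓ → 61
paid_avg = (35 + 109 + 53 + 72 + 83 + 61) / 6 = 68.8333333333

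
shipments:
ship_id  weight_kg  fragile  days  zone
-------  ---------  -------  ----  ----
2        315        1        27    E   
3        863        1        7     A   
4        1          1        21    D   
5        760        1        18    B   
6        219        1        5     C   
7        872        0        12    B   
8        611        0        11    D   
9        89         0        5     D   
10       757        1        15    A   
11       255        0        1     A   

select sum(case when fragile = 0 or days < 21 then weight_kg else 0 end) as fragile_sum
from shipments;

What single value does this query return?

4426

ship_id=2: ✗
ship_id=3: ✓ → 863
ship_id=4: ✗
ship_id=5: ✓ → 760
ship_id=6: ✓ → 219
ship_id=7: ✓ → 872
ship_id=8: ✓ → 611
ship_id=9: ✓ → 89
ship_id=10: ✓ → 757
ship_id=11: ✓ → 255
fragile_sum = 863 + 760 + 219 + 872 + 611 + 89 + 757 + 255 = 4426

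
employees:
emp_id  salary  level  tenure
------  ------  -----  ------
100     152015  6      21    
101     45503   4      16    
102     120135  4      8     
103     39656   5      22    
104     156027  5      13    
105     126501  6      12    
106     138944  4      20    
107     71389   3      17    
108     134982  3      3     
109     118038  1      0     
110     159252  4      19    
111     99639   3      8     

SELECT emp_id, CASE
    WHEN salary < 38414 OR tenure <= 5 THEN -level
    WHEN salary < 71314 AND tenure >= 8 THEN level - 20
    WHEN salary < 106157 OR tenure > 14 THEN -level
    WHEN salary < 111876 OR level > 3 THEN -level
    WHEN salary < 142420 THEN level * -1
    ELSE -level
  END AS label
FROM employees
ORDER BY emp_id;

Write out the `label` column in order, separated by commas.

emp_id=100: salary < 106157 OR tenure > 14 → -6
emp_id=101: salary < 71314 AND tenure >= 8 → -16
emp_id=102: salary < 111876 OR level > 3 → -4
emp_id=103: salary < 71314 AND tenure >= 8 → -15
emp_id=104: salary < 111876 OR level > 3 → -5
emp_id=105: salary < 111876 OR level > 3 → -6
emp_id=106: salary < 106157 OR tenure > 14 → -4
emp_id=107: salary < 106157 OR tenure > 14 → -3
emp_id=108: salary < 38414 OR tenure <= 5 → -3
emp_id=109: salary < 38414 OR tenure <= 5 → -1
emp_id=110: salary < 106157 OR tenure > 14 → -4
emp_id=111: salary < 106157 OR tenure > 14 → -3

-6, -16, -4, -15, -5, -6, -4, -3, -3, -1, -4, -3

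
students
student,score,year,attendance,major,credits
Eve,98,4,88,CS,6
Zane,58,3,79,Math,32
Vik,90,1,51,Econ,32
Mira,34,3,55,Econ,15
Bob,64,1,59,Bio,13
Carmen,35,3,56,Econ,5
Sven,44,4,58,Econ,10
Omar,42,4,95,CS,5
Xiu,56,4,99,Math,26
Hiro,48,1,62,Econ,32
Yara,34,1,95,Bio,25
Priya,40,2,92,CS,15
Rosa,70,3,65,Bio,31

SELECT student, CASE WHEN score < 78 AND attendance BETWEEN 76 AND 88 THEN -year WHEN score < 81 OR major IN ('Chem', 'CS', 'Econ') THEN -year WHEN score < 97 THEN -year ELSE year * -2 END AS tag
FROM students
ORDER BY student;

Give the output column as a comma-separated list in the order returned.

student=Bob: score < 81 OR major IN ('Chem', 'CS', 'Econ') → -1
student=Carmen: score < 81 OR major IN ('Chem', 'CS', 'Econ') → -3
student=Eve: score < 81 OR major IN ('Chem', 'CS', 'Econ') → -4
student=Hiro: score < 81 OR major IN ('Chem', 'CS', 'Econ') → -1
student=Mira: score < 81 OR major IN ('Chem', 'CS', 'Econ') → -3
student=Omar: score < 81 OR major IN ('Chem', 'CS', 'Econ') → -4
student=Priya: score < 81 OR major IN ('Chem', 'CS', 'Econ') → -2
student=Rosa: score < 81 OR major IN ('Chem', 'CS', 'Econ') → -3
student=Sven: score < 81 OR major IN ('Chem', 'CS', 'Econ') → -4
student=Vik: score < 81 OR major IN ('Chem', 'CS', 'Econ') → -1
student=Xiu: score < 81 OR major IN ('Chem', 'CS', 'Econ') → -4
student=Yara: score < 81 OR major IN ('Chem', 'CS', 'Econ') → -1
student=Zane: score < 78 AND attendance BETWEEN 76 AND 88 → -3

-1, -3, -4, -1, -3, -4, -2, -3, -4, -1, -4, -1, -3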